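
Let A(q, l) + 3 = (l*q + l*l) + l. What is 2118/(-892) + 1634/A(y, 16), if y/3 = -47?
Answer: -2832997/886202 ≈ -3.1968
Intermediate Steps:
y = -141 (y = 3*(-47) = -141)
A(q, l) = -3 + l + l² + l*q (A(q, l) = -3 + ((l*q + l*l) + l) = -3 + ((l*q + l²) + l) = -3 + ((l² + l*q) + l) = -3 + (l + l² + l*q) = -3 + l + l² + l*q)
2118/(-892) + 1634/A(y, 16) = 2118/(-892) + 1634/(-3 + 16 + 16² + 16*(-141)) = 2118*(-1/892) + 1634/(-3 + 16 + 256 - 2256) = -1059/446 + 1634/(-1987) = -1059/446 + 1634*(-1/1987) = -1059/446 - 1634/1987 = -2832997/886202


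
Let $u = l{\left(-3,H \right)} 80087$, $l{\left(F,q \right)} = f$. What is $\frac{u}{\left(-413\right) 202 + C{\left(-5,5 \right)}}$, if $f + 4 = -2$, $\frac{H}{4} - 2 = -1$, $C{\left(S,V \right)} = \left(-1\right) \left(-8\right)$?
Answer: $\frac{80087}{13903} \approx 5.7604$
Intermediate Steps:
$C{\left(S,V \right)} = 8$
$H = 4$ ($H = 8 + 4 \left(-1\right) = 8 - 4 = 4$)
$f = -6$ ($f = -4 - 2 = -6$)
$l{\left(F,q \right)} = -6$
$u = -480522$ ($u = \left(-6\right) 80087 = -480522$)
$\frac{u}{\left(-413\right) 202 + C{\left(-5,5 \right)}} = - \frac{480522}{\left(-413\right) 202 + 8} = - \frac{480522}{-83426 + 8} = - \frac{480522}{-83418} = \left(-480522\right) \left(- \frac{1}{83418}\right) = \frac{80087}{13903}$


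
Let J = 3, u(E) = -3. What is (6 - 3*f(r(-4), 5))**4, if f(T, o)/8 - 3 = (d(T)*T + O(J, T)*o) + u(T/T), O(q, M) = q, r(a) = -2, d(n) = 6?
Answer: 18974736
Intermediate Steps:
f(T, o) = 24*o + 48*T (f(T, o) = 24 + 8*((6*T + 3*o) - 3) = 24 + 8*((3*o + 6*T) - 3) = 24 + 8*(-3 + 3*o + 6*T) = 24 + (-24 + 24*o + 48*T) = 24*o + 48*T)
(6 - 3*f(r(-4), 5))**4 = (6 - 3*(24*5 + 48*(-2)))**4 = (6 - 3*(120 - 96))**4 = (6 - 3*24)**4 = (6 - 72)**4 = (-66)**4 = 18974736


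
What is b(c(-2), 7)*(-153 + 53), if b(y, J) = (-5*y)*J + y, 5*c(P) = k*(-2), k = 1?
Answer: -1360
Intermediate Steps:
c(P) = -⅖ (c(P) = (1*(-2))/5 = (⅕)*(-2) = -⅖)
b(y, J) = y - 5*J*y (b(y, J) = -5*J*y + y = y - 5*J*y)
b(c(-2), 7)*(-153 + 53) = (-2*(1 - 5*7)/5)*(-153 + 53) = -2*(1 - 35)/5*(-100) = -⅖*(-34)*(-100) = (68/5)*(-100) = -1360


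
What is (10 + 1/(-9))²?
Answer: 7921/81 ≈ 97.790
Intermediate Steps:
(10 + 1/(-9))² = (10 - ⅑)² = (89/9)² = 7921/81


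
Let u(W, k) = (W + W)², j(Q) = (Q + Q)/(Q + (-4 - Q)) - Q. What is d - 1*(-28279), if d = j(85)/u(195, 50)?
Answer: 573498103/20280 ≈ 28279.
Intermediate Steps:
j(Q) = -3*Q/2 (j(Q) = (2*Q)/(-4) - Q = (2*Q)*(-¼) - Q = -Q/2 - Q = -3*Q/2)
u(W, k) = 4*W² (u(W, k) = (2*W)² = 4*W²)
d = -17/20280 (d = (-3/2*85)/((4*195²)) = -255/(2*(4*38025)) = -255/2/152100 = -255/2*1/152100 = -17/20280 ≈ -0.00083826)
d - 1*(-28279) = -17/20280 - 1*(-28279) = -17/20280 + 28279 = 573498103/20280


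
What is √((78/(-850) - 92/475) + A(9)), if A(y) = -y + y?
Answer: I*√744515/1615 ≈ 0.53427*I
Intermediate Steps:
A(y) = 0
√((78/(-850) - 92/475) + A(9)) = √((78/(-850) - 92/475) + 0) = √((78*(-1/850) - 92*1/475) + 0) = √((-39/425 - 92/475) + 0) = √(-461/1615 + 0) = √(-461/1615) = I*√744515/1615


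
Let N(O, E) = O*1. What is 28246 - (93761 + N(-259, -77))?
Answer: -65256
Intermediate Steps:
N(O, E) = O
28246 - (93761 + N(-259, -77)) = 28246 - (93761 - 259) = 28246 - 1*93502 = 28246 - 93502 = -65256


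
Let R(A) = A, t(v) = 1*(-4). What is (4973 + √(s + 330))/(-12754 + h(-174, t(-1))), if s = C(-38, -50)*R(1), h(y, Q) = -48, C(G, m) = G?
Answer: -4973/12802 - √73/6401 ≈ -0.38979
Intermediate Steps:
t(v) = -4
s = -38 (s = -38*1 = -38)
(4973 + √(s + 330))/(-12754 + h(-174, t(-1))) = (4973 + √(-38 + 330))/(-12754 - 48) = (4973 + √292)/(-12802) = (4973 + 2*√73)*(-1/12802) = -4973/12802 - √73/6401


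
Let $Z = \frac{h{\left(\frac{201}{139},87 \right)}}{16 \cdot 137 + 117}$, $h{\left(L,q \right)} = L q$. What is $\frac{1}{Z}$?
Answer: $\frac{320951}{17487} \approx 18.354$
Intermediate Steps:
$Z = \frac{17487}{320951}$ ($Z = \frac{\frac{201}{139} \cdot 87}{16 \cdot 137 + 117} = \frac{201 \cdot \frac{1}{139} \cdot 87}{2192 + 117} = \frac{\frac{201}{139} \cdot 87}{2309} = \frac{17487}{139} \cdot \frac{1}{2309} = \frac{17487}{320951} \approx 0.054485$)
$\frac{1}{Z} = \frac{1}{\frac{17487}{320951}} = \frac{320951}{17487}$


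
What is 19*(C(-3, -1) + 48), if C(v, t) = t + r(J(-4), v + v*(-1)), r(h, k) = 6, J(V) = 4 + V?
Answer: 1007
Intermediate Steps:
C(v, t) = 6 + t (C(v, t) = t + 6 = 6 + t)
19*(C(-3, -1) + 48) = 19*((6 - 1) + 48) = 19*(5 + 48) = 19*53 = 1007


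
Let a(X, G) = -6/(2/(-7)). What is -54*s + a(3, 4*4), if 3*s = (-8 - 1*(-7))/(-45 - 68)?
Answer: 2355/113 ≈ 20.841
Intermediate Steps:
s = 1/339 (s = ((-8 - 1*(-7))/(-45 - 68))/3 = ((-8 + 7)/(-113))/3 = (-1*(-1/113))/3 = (⅓)*(1/113) = 1/339 ≈ 0.0029499)
a(X, G) = 21 (a(X, G) = -6/(2*(-⅐)) = -6/(-2/7) = -6*(-7/2) = 21)
-54*s + a(3, 4*4) = -54*1/339 + 21 = -18/113 + 21 = 2355/113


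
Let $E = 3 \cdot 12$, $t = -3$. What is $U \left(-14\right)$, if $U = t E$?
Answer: $1512$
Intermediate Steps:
$E = 36$
$U = -108$ ($U = \left(-3\right) 36 = -108$)
$U \left(-14\right) = \left(-108\right) \left(-14\right) = 1512$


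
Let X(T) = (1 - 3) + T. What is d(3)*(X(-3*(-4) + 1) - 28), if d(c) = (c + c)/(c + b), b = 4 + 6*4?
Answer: -102/31 ≈ -3.2903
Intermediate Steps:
b = 28 (b = 4 + 24 = 28)
d(c) = 2*c/(28 + c) (d(c) = (c + c)/(c + 28) = (2*c)/(28 + c) = 2*c/(28 + c))
X(T) = -2 + T
d(3)*(X(-3*(-4) + 1) - 28) = (2*3/(28 + 3))*((-2 + (-3*(-4) + 1)) - 28) = (2*3/31)*((-2 + (12 + 1)) - 28) = (2*3*(1/31))*((-2 + 13) - 28) = 6*(11 - 28)/31 = (6/31)*(-17) = -102/31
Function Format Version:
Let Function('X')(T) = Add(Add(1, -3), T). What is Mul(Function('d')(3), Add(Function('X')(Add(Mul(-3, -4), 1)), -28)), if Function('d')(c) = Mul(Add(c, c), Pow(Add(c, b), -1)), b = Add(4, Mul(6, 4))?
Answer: Rational(-102, 31) ≈ -3.2903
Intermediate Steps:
b = 28 (b = Add(4, 24) = 28)
Function('d')(c) = Mul(2, c, Pow(Add(28, c), -1)) (Function('d')(c) = Mul(Add(c, c), Pow(Add(c, 28), -1)) = Mul(Mul(2, c), Pow(Add(28, c), -1)) = Mul(2, c, Pow(Add(28, c), -1)))
Function('X')(T) = Add(-2, T)
Mul(Function('d')(3), Add(Function('X')(Add(Mul(-3, -4), 1)), -28)) = Mul(Mul(2, 3, Pow(Add(28, 3), -1)), Add(Add(-2, Add(Mul(-3, -4), 1)), -28)) = Mul(Mul(2, 3, Pow(31, -1)), Add(Add(-2, Add(12, 1)), -28)) = Mul(Mul(2, 3, Rational(1, 31)), Add(Add(-2, 13), -28)) = Mul(Rational(6, 31), Add(11, -28)) = Mul(Rational(6, 31), -17) = Rational(-102, 31)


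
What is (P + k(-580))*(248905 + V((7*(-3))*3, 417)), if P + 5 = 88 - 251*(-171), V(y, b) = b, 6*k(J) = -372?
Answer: 10706385324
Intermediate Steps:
k(J) = -62 (k(J) = (⅙)*(-372) = -62)
P = 43004 (P = -5 + (88 - 251*(-171)) = -5 + (88 + 42921) = -5 + 43009 = 43004)
(P + k(-580))*(248905 + V((7*(-3))*3, 417)) = (43004 - 62)*(248905 + 417) = 42942*249322 = 10706385324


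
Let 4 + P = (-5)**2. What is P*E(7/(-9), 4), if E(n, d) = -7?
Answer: -147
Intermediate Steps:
P = 21 (P = -4 + (-5)**2 = -4 + 25 = 21)
P*E(7/(-9), 4) = 21*(-7) = -147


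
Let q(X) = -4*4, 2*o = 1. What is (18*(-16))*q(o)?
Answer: 4608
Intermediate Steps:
o = 1/2 (o = (1/2)*1 = 1/2 ≈ 0.50000)
q(X) = -16
(18*(-16))*q(o) = (18*(-16))*(-16) = -288*(-16) = 4608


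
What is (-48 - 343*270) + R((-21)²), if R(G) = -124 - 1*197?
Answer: -92979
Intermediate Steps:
R(G) = -321 (R(G) = -124 - 197 = -321)
(-48 - 343*270) + R((-21)²) = (-48 - 343*270) - 321 = (-48 - 92610) - 321 = -92658 - 321 = -92979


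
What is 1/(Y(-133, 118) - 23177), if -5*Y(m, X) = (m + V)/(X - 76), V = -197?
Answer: -7/162228 ≈ -4.3149e-5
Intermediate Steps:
Y(m, X) = -(-197 + m)/(5*(-76 + X)) (Y(m, X) = -(m - 197)/(5*(X - 76)) = -(-197 + m)/(5*(-76 + X)))
1/(Y(-133, 118) - 23177) = 1/((197 - 1*(-133))/(5*(-76 + 118)) - 23177) = 1/((1/5)*(197 + 133)/42 - 23177) = 1/((1/5)*(1/42)*330 - 23177) = 1/(11/7 - 23177) = 1/(-162228/7) = -7/162228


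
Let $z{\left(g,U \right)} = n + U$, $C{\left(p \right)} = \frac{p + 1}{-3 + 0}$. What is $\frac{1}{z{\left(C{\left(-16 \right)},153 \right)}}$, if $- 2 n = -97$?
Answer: $\frac{2}{403} \approx 0.0049628$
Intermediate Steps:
$n = \frac{97}{2}$ ($n = \left(- \frac{1}{2}\right) \left(-97\right) = \frac{97}{2} \approx 48.5$)
$C{\left(p \right)} = - \frac{1}{3} - \frac{p}{3}$ ($C{\left(p \right)} = \frac{1 + p}{-3} = \left(1 + p\right) \left(- \frac{1}{3}\right) = - \frac{1}{3} - \frac{p}{3}$)
$z{\left(g,U \right)} = \frac{97}{2} + U$
$\frac{1}{z{\left(C{\left(-16 \right)},153 \right)}} = \frac{1}{\frac{97}{2} + 153} = \frac{1}{\frac{403}{2}} = \frac{2}{403}$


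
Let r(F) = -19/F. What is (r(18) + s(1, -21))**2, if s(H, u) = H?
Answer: 1/324 ≈ 0.0030864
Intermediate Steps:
(r(18) + s(1, -21))**2 = (-19/18 + 1)**2 = (-1/18)**2 = 1/324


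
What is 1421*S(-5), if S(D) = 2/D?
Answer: -2842/5 ≈ -568.40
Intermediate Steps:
1421*S(-5) = 1421*(2/(-5)) = 1421*(2*(-⅕)) = 1421*(-⅖) = -2842/5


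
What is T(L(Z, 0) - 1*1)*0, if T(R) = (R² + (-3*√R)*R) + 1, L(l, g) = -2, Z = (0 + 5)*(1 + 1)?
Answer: 0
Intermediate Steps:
Z = 10 (Z = 5*2 = 10)
T(R) = 1 + R² - 3*R^(3/2) (T(R) = (R² - 3*R^(3/2)) + 1 = 1 + R² - 3*R^(3/2))
T(L(Z, 0) - 1*1)*0 = (1 + (-2 - 1*1)² - 3*(-2 - 1*1)^(3/2))*0 = (1 + (-2 - 1)² - 3*(-2 - 1)^(3/2))*0 = (1 + (-3)² - (-9)*I*√3)*0 = (1 + 9 - (-9)*I*√3)*0 = (1 + 9 + 9*I*√3)*0 = (10 + 9*I*√3)*0 = 0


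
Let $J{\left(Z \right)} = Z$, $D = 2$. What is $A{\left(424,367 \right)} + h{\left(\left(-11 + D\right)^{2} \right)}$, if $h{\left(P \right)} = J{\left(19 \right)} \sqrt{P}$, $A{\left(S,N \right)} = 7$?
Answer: $178$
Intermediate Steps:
$h{\left(P \right)} = 19 \sqrt{P}$
$A{\left(424,367 \right)} + h{\left(\left(-11 + D\right)^{2} \right)} = 7 + 19 \sqrt{\left(-11 + 2\right)^{2}} = 7 + 19 \sqrt{\left(-9\right)^{2}} = 7 + 19 \sqrt{81} = 7 + 19 \cdot 9 = 7 + 171 = 178$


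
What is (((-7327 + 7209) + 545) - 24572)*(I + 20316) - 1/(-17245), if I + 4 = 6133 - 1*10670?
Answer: -6568402781874/17245 ≈ -3.8089e+8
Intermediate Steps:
I = -4541 (I = -4 + (6133 - 1*10670) = -4 + (6133 - 10670) = -4 - 4537 = -4541)
(((-7327 + 7209) + 545) - 24572)*(I + 20316) - 1/(-17245) = (((-7327 + 7209) + 545) - 24572)*(-4541 + 20316) - 1/(-17245) = ((-118 + 545) - 24572)*15775 - 1*(-1/17245) = (427 - 24572)*15775 + 1/17245 = -24145*15775 + 1/17245 = -380887375 + 1/17245 = -6568402781874/17245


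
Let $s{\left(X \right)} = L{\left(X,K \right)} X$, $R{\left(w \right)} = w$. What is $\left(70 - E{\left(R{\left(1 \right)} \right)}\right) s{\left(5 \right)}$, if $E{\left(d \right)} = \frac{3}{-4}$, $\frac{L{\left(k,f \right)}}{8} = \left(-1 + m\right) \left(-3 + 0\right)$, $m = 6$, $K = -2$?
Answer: $-42450$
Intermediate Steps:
$L{\left(k,f \right)} = -120$ ($L{\left(k,f \right)} = 8 \left(-1 + 6\right) \left(-3 + 0\right) = 8 \cdot 5 \left(-3\right) = 8 \left(-15\right) = -120$)
$E{\left(d \right)} = - \frac{3}{4}$ ($E{\left(d \right)} = 3 \left(- \frac{1}{4}\right) = - \frac{3}{4}$)
$s{\left(X \right)} = - 120 X$
$\left(70 - E{\left(R{\left(1 \right)} \right)}\right) s{\left(5 \right)} = \left(70 - - \frac{3}{4}\right) \left(\left(-120\right) 5\right) = \left(70 + \frac{3}{4}\right) \left(-600\right) = \frac{283}{4} \left(-600\right) = -42450$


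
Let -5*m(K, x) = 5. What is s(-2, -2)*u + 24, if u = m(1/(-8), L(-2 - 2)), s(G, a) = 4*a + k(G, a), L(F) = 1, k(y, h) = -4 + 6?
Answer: 30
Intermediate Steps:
k(y, h) = 2
m(K, x) = -1 (m(K, x) = -⅕*5 = -1)
s(G, a) = 2 + 4*a (s(G, a) = 4*a + 2 = 2 + 4*a)
u = -1
s(-2, -2)*u + 24 = (2 + 4*(-2))*(-1) + 24 = (2 - 8)*(-1) + 24 = -6*(-1) + 24 = 6 + 24 = 30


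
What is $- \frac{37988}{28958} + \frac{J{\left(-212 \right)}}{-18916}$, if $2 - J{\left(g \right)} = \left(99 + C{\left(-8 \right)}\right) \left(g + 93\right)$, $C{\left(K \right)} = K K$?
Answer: $- \frac{640168625}{273884764} \approx -2.3374$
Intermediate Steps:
$C{\left(K \right)} = K^{2}$
$J{\left(g \right)} = -15157 - 163 g$ ($J{\left(g \right)} = 2 - \left(99 + \left(-8\right)^{2}\right) \left(g + 93\right) = 2 - \left(99 + 64\right) \left(93 + g\right) = 2 - 163 \left(93 + g\right) = 2 - \left(15159 + 163 g\right) = -15157 - 163 g$)
$- \frac{37988}{28958} + \frac{J{\left(-212 \right)}}{-18916} = - \frac{37988}{28958} + \frac{-15157 - -34556}{-18916} = \left(-37988\right) \frac{1}{28958} + \left(-15157 + 34556\right) \left(- \frac{1}{18916}\right) = - \frac{18994}{14479} + 19399 \left(- \frac{1}{18916}\right) = - \frac{18994}{14479} - \frac{19399}{18916} = - \frac{640168625}{273884764}$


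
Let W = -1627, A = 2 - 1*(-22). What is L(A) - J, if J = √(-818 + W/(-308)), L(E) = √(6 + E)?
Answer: √30 - 3*I*√2141601/154 ≈ 5.4772 - 28.508*I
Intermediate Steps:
A = 24 (A = 2 + 22 = 24)
J = 3*I*√2141601/154 (J = √(-818 - 1627/(-308)) = √(-818 - 1627*(-1/308)) = √(-818 + 1627/308) = √(-250317/308) = 3*I*√2141601/154 ≈ 28.508*I)
L(A) - J = √(6 + 24) - 3*I*√2141601/154 = √30 - 3*I*√2141601/154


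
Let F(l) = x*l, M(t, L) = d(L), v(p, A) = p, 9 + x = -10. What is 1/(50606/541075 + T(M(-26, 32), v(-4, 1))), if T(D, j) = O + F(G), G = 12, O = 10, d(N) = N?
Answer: -541075/117903744 ≈ -0.0045891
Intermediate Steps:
x = -19 (x = -9 - 10 = -19)
M(t, L) = L
F(l) = -19*l
T(D, j) = -218 (T(D, j) = 10 - 19*12 = 10 - 228 = -218)
1/(50606/541075 + T(M(-26, 32), v(-4, 1))) = 1/(50606/541075 - 218) = 1/(-117903744/541075) = -541075/117903744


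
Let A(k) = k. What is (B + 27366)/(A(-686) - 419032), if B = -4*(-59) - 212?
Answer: -4565/69953 ≈ -0.065258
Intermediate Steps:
B = 24 (B = 236 - 212 = 24)
(B + 27366)/(A(-686) - 419032) = (24 + 27366)/(-686 - 419032) = 27390/(-419718) = 27390*(-1/419718) = -4565/69953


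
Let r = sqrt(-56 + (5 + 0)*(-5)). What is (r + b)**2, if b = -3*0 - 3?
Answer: -72 - 54*I ≈ -72.0 - 54.0*I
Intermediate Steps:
b = -3 (b = 0 - 3 = -3)
r = 9*I (r = sqrt(-56 + 5*(-5)) = sqrt(-56 - 25) = sqrt(-81) = 9*I ≈ 9.0*I)
(r + b)**2 = (9*I - 3)**2 = (-3 + 9*I)**2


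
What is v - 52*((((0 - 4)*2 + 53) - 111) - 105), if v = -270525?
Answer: -261633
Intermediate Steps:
v - 52*((((0 - 4)*2 + 53) - 111) - 105) = -270525 - 52*((((0 - 4)*2 + 53) - 111) - 105) = -270525 - 52*(((-4*2 + 53) - 111) - 105) = -270525 - 52*(((-8 + 53) - 111) - 105) = -270525 - 52*((45 - 111) - 105) = -270525 - 52*(-66 - 105) = -270525 - 52*(-171) = -270525 + 8892 = -261633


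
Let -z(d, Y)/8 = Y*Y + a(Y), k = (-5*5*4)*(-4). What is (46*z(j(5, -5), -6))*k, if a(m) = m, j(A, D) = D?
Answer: -4416000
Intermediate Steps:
k = 400 (k = -25*4*(-4) = -100*(-4) = 400)
z(d, Y) = -8*Y - 8*Y² (z(d, Y) = -8*(Y*Y + Y) = -8*(Y² + Y) = -8*(Y + Y²) = -8*Y - 8*Y²)
(46*z(j(5, -5), -6))*k = (46*(8*(-6)*(-1 - 1*(-6))))*400 = (46*(8*(-6)*(-1 + 6)))*400 = (46*(8*(-6)*5))*400 = (46*(-240))*400 = -11040*400 = -4416000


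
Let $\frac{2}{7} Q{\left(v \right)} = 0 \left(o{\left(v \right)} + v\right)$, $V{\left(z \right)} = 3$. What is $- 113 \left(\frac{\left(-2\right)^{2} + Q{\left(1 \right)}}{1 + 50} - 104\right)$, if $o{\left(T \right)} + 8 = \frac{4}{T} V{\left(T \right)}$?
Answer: $\frac{598900}{51} \approx 11743.0$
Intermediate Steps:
$o{\left(T \right)} = -8 + \frac{12}{T}$ ($o{\left(T \right)} = -8 + \frac{4}{T} 3 = -8 + \frac{12}{T}$)
$Q{\left(v \right)} = 0$ ($Q{\left(v \right)} = \frac{7 \cdot 0 \left(\left(-8 + \frac{12}{v}\right) + v\right)}{2} = \frac{7 \cdot 0 \left(-8 + v + \frac{12}{v}\right)}{2} = \frac{7}{2} \cdot 0 = 0$)
$- 113 \left(\frac{\left(-2\right)^{2} + Q{\left(1 \right)}}{1 + 50} - 104\right) = - 113 \left(\frac{\left(-2\right)^{2} + 0}{1 + 50} - 104\right) = - 113 \left(\frac{4 + 0}{51} - 104\right) = - 113 \left(4 \cdot \frac{1}{51} - 104\right) = - 113 \left(\frac{4}{51} - 104\right) = \left(-113\right) \left(- \frac{5300}{51}\right) = \frac{598900}{51}$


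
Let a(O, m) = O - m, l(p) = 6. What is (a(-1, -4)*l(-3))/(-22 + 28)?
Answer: 3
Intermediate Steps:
(a(-1, -4)*l(-3))/(-22 + 28) = ((-1 - 1*(-4))*6)/(-22 + 28) = ((-1 + 4)*6)/6 = (3*6)*(1/6) = 18*(1/6) = 3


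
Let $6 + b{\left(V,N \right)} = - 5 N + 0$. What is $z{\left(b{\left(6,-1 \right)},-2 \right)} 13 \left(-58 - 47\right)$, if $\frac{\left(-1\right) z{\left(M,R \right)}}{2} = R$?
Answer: $-5460$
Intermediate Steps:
$b{\left(V,N \right)} = -6 - 5 N$ ($b{\left(V,N \right)} = -6 + \left(- 5 N + 0\right) = -6 - 5 N$)
$z{\left(M,R \right)} = - 2 R$
$z{\left(b{\left(6,-1 \right)},-2 \right)} 13 \left(-58 - 47\right) = \left(-2\right) \left(-2\right) 13 \left(-58 - 47\right) = 4 \cdot 13 \left(-105\right) = 4 \left(-1365\right) = -5460$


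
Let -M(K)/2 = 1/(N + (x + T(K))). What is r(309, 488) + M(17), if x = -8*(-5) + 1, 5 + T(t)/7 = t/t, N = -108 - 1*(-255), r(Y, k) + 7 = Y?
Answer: 24159/80 ≈ 301.99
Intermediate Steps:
r(Y, k) = -7 + Y
N = 147 (N = -108 + 255 = 147)
T(t) = -28 (T(t) = -35 + 7*(t/t) = -35 + 7*1 = -35 + 7 = -28)
x = 41 (x = 40 + 1 = 41)
M(K) = -1/80 (M(K) = -2/(147 + (41 - 28)) = -2/(147 + 13) = -2/160 = -2*1/160 = -1/80)
r(309, 488) + M(17) = (-7 + 309) - 1/80 = 302 - 1/80 = 24159/80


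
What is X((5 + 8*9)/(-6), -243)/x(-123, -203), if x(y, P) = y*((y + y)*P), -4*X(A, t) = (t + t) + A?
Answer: -73/3595536 ≈ -2.0303e-5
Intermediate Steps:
X(A, t) = -t/2 - A/4 (X(A, t) = -((t + t) + A)/4 = -(2*t + A)/4 = -(A + 2*t)/4 = -t/2 - A/4)
x(y, P) = 2*P*y² (x(y, P) = y*((2*y)*P) = y*(2*P*y) = 2*P*y²)
X((5 + 8*9)/(-6), -243)/x(-123, -203) = (-½*(-243) - (5 + 8*9)/(4*(-6)))/((2*(-203)*(-123)²)) = (243/2 - (5 + 72)*(-1)/(4*6))/((2*(-203)*15129)) = (243/2 - 77*(-1)/(4*6))/(-6142374) = (243/2 - ¼*(-77/6))*(-1/6142374) = (243/2 + 77/24)*(-1/6142374) = (2993/24)*(-1/6142374) = -73/3595536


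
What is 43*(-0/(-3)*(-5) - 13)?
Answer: -559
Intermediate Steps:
43*(-0/(-3)*(-5) - 13) = 43*(-0*(-1)/3*(-5) - 13) = 43*(-1*0*(-5) - 13) = 43*(0*(-5) - 13) = 43*(0 - 13) = 43*(-13) = -559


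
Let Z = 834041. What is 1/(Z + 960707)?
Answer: 1/1794748 ≈ 5.5718e-7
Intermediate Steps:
1/(Z + 960707) = 1/(834041 + 960707) = 1/1794748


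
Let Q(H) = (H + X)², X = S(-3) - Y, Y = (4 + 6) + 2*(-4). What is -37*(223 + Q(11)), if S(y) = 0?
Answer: -11248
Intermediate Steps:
Y = 2 (Y = 10 - 8 = 2)
X = -2 (X = 0 - 1*2 = 0 - 2 = -2)
Q(H) = (-2 + H)² (Q(H) = (H - 2)² = (-2 + H)²)
-37*(223 + Q(11)) = -37*(223 + (-2 + 11)²) = -37*(223 + 9²) = -37*(223 + 81) = -37*304 = -11248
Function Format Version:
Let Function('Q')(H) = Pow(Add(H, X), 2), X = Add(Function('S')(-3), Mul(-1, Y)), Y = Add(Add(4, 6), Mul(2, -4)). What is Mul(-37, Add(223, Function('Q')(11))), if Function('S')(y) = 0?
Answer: -11248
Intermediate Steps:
Y = 2 (Y = Add(10, -8) = 2)
X = -2 (X = Add(0, Mul(-1, 2)) = Add(0, -2) = -2)
Function('Q')(H) = Pow(Add(-2, H), 2) (Function('Q')(H) = Pow(Add(H, -2), 2) = Pow(Add(-2, H), 2))
Mul(-37, Add(223, Function('Q')(11))) = Mul(-37, Add(223, Pow(Add(-2, 11), 2))) = Mul(-37, Add(223, Pow(9, 2))) = Mul(-37, Add(223, 81)) = Mul(-37, 304) = -11248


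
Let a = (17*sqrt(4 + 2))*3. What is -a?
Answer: -51*sqrt(6) ≈ -124.92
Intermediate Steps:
a = 51*sqrt(6) (a = (17*sqrt(6))*3 = 51*sqrt(6) ≈ 124.92)
-a = -51*sqrt(6)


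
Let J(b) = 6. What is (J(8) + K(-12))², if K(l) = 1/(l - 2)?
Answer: 6889/196 ≈ 35.148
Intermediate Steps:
K(l) = 1/(-2 + l)
(J(8) + K(-12))² = (6 + 1/(-2 - 12))² = (6 + 1/(-14))² = (6 - 1/14)² = (83/14)² = 6889/196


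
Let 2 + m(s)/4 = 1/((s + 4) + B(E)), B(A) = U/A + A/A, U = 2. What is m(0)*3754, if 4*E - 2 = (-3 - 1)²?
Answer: -1336424/49 ≈ -27274.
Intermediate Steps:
E = 9/2 (E = ½ + (-3 - 1)²/4 = ½ + (¼)*(-4)² = ½ + (¼)*16 = ½ + 4 = 9/2 ≈ 4.5000)
B(A) = 1 + 2/A (B(A) = 2/A + A/A = 2/A + 1 = 1 + 2/A)
m(s) = -8 + 4/(49/9 + s) (m(s) = -8 + 4/((s + 4) + (2 + 9/2)/(9/2)) = -8 + 4/((4 + s) + (2/9)*(13/2)) = -8 + 4/((4 + s) + 13/9) = -8 + 4/(49/9 + s))
m(0)*3754 = (4*(-89 - 18*0)/(49 + 9*0))*3754 = (4*(-89 + 0)/(49 + 0))*3754 = (4*(-89)/49)*3754 = (4*(1/49)*(-89))*3754 = -356/49*3754 = -1336424/49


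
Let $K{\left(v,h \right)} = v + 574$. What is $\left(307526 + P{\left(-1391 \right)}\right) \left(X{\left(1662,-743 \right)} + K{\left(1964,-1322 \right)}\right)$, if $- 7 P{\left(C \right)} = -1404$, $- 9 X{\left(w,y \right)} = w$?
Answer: $\frac{15207847160}{21} \approx 7.2418 \cdot 10^{8}$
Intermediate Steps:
$K{\left(v,h \right)} = 574 + v$
$X{\left(w,y \right)} = - \frac{w}{9}$
$P{\left(C \right)} = \frac{1404}{7}$ ($P{\left(C \right)} = \left(- \frac{1}{7}\right) \left(-1404\right) = \frac{1404}{7}$)
$\left(307526 + P{\left(-1391 \right)}\right) \left(X{\left(1662,-743 \right)} + K{\left(1964,-1322 \right)}\right) = \left(307526 + \frac{1404}{7}\right) \left(\left(- \frac{1}{9}\right) 1662 + \left(574 + 1964\right)\right) = \frac{2154086 \left(- \frac{554}{3} + 2538\right)}{7} = \frac{2154086}{7} \cdot \frac{7060}{3} = \frac{15207847160}{21}$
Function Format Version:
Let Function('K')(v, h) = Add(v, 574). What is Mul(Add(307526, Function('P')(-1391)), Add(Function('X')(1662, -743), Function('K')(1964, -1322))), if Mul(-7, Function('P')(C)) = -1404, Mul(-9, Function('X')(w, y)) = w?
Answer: Rational(15207847160, 21) ≈ 7.2418e+8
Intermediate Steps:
Function('K')(v, h) = Add(574, v)
Function('X')(w, y) = Mul(Rational(-1, 9), w)
Function('P')(C) = Rational(1404, 7) (Function('P')(C) = Mul(Rational(-1, 7), -1404) = Rational(1404, 7))
Mul(Add(307526, Function('P')(-1391)), Add(Function('X')(1662, -743), Function('K')(1964, -1322))) = Mul(Add(307526, Rational(1404, 7)), Add(Mul(Rational(-1, 9), 1662), Add(574, 1964))) = Mul(Rational(2154086, 7), Add(Rational(-554, 3), 2538)) = Mul(Rational(2154086, 7), Rational(7060, 3)) = Rational(15207847160, 21)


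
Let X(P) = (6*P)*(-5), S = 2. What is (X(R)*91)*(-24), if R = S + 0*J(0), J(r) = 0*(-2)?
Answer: 131040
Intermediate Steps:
J(r) = 0
R = 2 (R = 2 + 0*0 = 2 + 0 = 2)
X(P) = -30*P
(X(R)*91)*(-24) = (-30*2*91)*(-24) = -60*91*(-24) = -5460*(-24) = 131040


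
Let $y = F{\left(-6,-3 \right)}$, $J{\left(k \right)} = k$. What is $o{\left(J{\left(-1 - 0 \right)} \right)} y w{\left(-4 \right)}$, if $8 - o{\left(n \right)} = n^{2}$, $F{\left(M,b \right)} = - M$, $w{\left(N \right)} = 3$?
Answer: $126$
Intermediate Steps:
$y = 6$ ($y = \left(-1\right) \left(-6\right) = 6$)
$o{\left(n \right)} = 8 - n^{2}$
$o{\left(J{\left(-1 - 0 \right)} \right)} y w{\left(-4 \right)} = \left(8 - \left(-1 - 0\right)^{2}\right) 6 \cdot 3 = \left(8 - \left(-1 + 0\right)^{2}\right) 6 \cdot 3 = \left(8 - \left(-1\right)^{2}\right) 6 \cdot 3 = \left(8 - 1\right) 6 \cdot 3 = 7 \cdot 6 \cdot 3 = 42 \cdot 3 = 126$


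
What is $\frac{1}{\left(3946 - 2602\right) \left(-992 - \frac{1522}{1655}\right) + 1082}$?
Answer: $- \frac{1655}{2206780298} \approx -7.4996 \cdot 10^{-7}$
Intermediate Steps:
$\frac{1}{\left(3946 - 2602\right) \left(-992 - \frac{1522}{1655}\right) + 1082} = \frac{1}{1344 \left(-992 - \frac{1522}{1655}\right) + 1082} = \frac{1}{1344 \left(- \frac{1643282}{1655}\right) + 1082} = \frac{1}{- \frac{2208571008}{1655} + 1082} = \frac{1}{- \frac{2206780298}{1655}} = - \frac{1655}{2206780298}$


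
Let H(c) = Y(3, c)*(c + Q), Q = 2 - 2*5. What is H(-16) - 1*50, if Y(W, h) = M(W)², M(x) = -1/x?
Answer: -158/3 ≈ -52.667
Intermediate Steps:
Y(W, h) = W⁻² (Y(W, h) = (-1/W)² = W⁻²)
Q = -8 (Q = 2 - 10 = -8)
H(c) = -8/9 + c/9 (H(c) = (c - 8)/3² = (-8 + c)/9 = -8/9 + c/9)
H(-16) - 1*50 = (-8/9 + (⅑)*(-16)) - 1*50 = (-8/9 - 16/9) - 50 = -8/3 - 50 = -158/3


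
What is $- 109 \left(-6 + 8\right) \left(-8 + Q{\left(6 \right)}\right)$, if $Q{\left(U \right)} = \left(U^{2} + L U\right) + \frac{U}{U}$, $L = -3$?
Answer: $-2398$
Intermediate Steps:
$Q{\left(U \right)} = 1 + U^{2} - 3 U$ ($Q{\left(U \right)} = \left(U^{2} - 3 U\right) + \frac{U}{U} = \left(U^{2} - 3 U\right) + 1 = 1 + U^{2} - 3 U$)
$- 109 \left(-6 + 8\right) \left(-8 + Q{\left(6 \right)}\right) = - 109 \left(-6 + 8\right) \left(-8 + \left(1 + 6^{2} - 18\right)\right) = - 109 \cdot 2 \left(-8 + \left(1 + 36 - 18\right)\right) = - 109 \cdot 2 \left(-8 + 19\right) = - 109 \cdot 2 \cdot 11 = \left(-109\right) 22 = -2398$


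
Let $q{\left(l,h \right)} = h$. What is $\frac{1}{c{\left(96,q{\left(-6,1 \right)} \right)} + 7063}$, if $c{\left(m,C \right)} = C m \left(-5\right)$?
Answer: $\frac{1}{6583} \approx 0.00015191$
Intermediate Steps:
$c{\left(m,C \right)} = - 5 C m$
$\frac{1}{c{\left(96,q{\left(-6,1 \right)} \right)} + 7063} = \frac{1}{\left(-5\right) 1 \cdot 96 + 7063} = \frac{1}{-480 + 7063} = \frac{1}{6583}$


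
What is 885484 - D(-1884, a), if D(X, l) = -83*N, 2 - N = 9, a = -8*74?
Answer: 884903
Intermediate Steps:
a = -592
N = -7 (N = 2 - 1*9 = 2 - 9 = -7)
D(X, l) = 581 (D(X, l) = -83*(-7) = 581)
885484 - D(-1884, a) = 885484 - 1*581 = 885484 - 581 = 884903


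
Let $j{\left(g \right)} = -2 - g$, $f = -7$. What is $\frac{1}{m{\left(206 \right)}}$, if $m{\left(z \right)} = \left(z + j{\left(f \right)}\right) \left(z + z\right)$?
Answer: $\frac{1}{86932} \approx 1.1503 \cdot 10^{-5}$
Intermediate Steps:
$m{\left(z \right)} = 2 z \left(5 + z\right)$ ($m{\left(z \right)} = \left(z - -5\right) \left(z + z\right) = \left(z + \left(-2 + 7\right)\right) 2 z = \left(z + 5\right) 2 z = \left(5 + z\right) 2 z = 2 z \left(5 + z\right)$)
$\frac{1}{m{\left(206 \right)}} = \frac{1}{2 \cdot 206 \left(5 + 206\right)} = \frac{1}{2 \cdot 206 \cdot 211} = \frac{1}{86932}$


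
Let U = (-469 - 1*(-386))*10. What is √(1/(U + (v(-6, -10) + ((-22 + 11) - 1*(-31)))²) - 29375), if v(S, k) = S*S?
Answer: 13*I*√924293226/2306 ≈ 171.39*I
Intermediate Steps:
v(S, k) = S²
U = -830 (U = (-469 + 386)*10 = -83*10 = -830)
√(1/(U + (v(-6, -10) + ((-22 + 11) - 1*(-31)))²) - 29375) = √(1/(-830 + ((-6)² + ((-22 + 11) - 1*(-31)))²) - 29375) = √(1/(-830 + (36 + (-11 + 31))²) - 29375) = √(1/(-830 + (36 + 20)²) - 29375) = √(1/(-830 + 56²) - 29375) = √(1/(-830 + 3136) - 29375) = √(1/2306 - 29375) = √(-67738749/2306) = 13*I*√924293226/2306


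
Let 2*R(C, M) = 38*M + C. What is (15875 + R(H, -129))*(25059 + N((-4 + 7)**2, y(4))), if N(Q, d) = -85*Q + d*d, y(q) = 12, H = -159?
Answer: 326112891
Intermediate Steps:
R(C, M) = C/2 + 19*M (R(C, M) = (38*M + C)/2 = (C + 38*M)/2 = C/2 + 19*M)
N(Q, d) = d**2 - 85*Q (N(Q, d) = -85*Q + d**2 = d**2 - 85*Q)
(15875 + R(H, -129))*(25059 + N((-4 + 7)**2, y(4))) = (15875 + ((1/2)*(-159) + 19*(-129)))*(25059 + (12**2 - 85*(-4 + 7)**2)) = (15875 + (-159/2 - 2451))*(25059 + (144 - 85*3**2)) = (15875 - 5061/2)*(25059 + (144 - 85*9)) = 26689*(25059 + (144 - 765))/2 = 26689*(25059 - 621)/2 = (26689/2)*24438 = 326112891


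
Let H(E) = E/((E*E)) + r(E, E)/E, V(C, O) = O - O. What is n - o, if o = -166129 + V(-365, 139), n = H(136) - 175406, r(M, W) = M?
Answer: -1261535/136 ≈ -9276.0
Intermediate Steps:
V(C, O) = 0
H(E) = 1 + 1/E (H(E) = E/((E*E)) + E/E = E/(E**2) + 1 = E/E**2 + 1 = 1/E + 1 = 1 + 1/E)
n = -23855079/136 (n = (1 + 136)/136 - 175406 = (1/136)*137 - 175406 = 137/136 - 175406 = -23855079/136 ≈ -1.7541e+5)
o = -166129 (o = -166129 + 0 = -166129)
n - o = -23855079/136 - 1*(-166129) = -23855079/136 + 166129 = -1261535/136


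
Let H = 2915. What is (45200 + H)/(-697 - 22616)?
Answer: -48115/23313 ≈ -2.0639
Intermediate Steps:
(45200 + H)/(-697 - 22616) = (45200 + 2915)/(-697 - 22616) = 48115/(-23313) = 48115*(-1/23313) = -48115/23313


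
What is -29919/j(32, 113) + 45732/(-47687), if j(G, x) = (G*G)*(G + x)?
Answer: -8217034713/7080565760 ≈ -1.1605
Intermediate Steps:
j(G, x) = G²*(G + x)
-29919/j(32, 113) + 45732/(-47687) = -29919*1/(1024*(32 + 113)) + 45732/(-47687) = -29919/(1024*145) + 45732*(-1/47687) = -29919/148480 - 45732/47687 = -8217034713/7080565760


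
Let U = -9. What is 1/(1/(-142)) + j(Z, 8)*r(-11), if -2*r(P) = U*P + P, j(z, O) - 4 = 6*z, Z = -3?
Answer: 474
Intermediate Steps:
j(z, O) = 4 + 6*z
r(P) = 4*P (r(P) = -(-9*P + P)/2 = -(-4)*P = 4*P)
1/(1/(-142)) + j(Z, 8)*r(-11) = 1/(1/(-142)) + (4 + 6*(-3))*(4*(-11)) = 1/(-1/142) + (4 - 18)*(-44) = -142 - 14*(-44) = -142 + 616 = 474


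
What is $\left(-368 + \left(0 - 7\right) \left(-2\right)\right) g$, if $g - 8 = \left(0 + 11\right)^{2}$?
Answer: $-45666$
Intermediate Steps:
$g = 129$ ($g = 8 + \left(0 + 11\right)^{2} = 8 + 11^{2} = 8 + 121 = 129$)
$\left(-368 + \left(0 - 7\right) \left(-2\right)\right) g = \left(-368 + \left(0 - 7\right) \left(-2\right)\right) 129 = \left(-368 - -14\right) 129 = \left(-368 + 14\right) 129 = \left(-354\right) 129 = -45666$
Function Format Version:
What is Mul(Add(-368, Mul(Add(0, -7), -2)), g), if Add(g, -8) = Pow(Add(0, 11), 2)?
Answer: -45666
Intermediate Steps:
g = 129 (g = Add(8, Pow(Add(0, 11), 2)) = Add(8, Pow(11, 2)) = Add(8, 121) = 129)
Mul(Add(-368, Mul(Add(0, -7), -2)), g) = Mul(Add(-368, Mul(Add(0, -7), -2)), 129) = Mul(Add(-368, Mul(-7, -2)), 129) = Mul(Add(-368, 14), 129) = Mul(-354, 129) = -45666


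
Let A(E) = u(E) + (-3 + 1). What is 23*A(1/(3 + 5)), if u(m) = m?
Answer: -345/8 ≈ -43.125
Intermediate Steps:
A(E) = -2 + E (A(E) = E + (-3 + 1) = E - 2 = -2 + E)
23*A(1/(3 + 5)) = 23*(-2 + 1/(3 + 5)) = 23*(-2 + 1/8) = 23*(-2 + ⅛) = 23*(-15/8) = -345/8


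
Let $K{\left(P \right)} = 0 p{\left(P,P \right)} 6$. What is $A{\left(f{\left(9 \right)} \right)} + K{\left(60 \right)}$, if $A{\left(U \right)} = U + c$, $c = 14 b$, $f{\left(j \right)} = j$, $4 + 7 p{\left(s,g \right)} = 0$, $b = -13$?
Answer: $-173$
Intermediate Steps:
$p{\left(s,g \right)} = - \frac{4}{7}$ ($p{\left(s,g \right)} = - \frac{4}{7} + \frac{1}{7} \cdot 0 = - \frac{4}{7} + 0 = - \frac{4}{7}$)
$c = -182$ ($c = 14 \left(-13\right) = -182$)
$K{\left(P \right)} = 0$ ($K{\left(P \right)} = 0 \left(- \frac{4}{7}\right) 6 = 0 \cdot 6 = 0$)
$A{\left(U \right)} = -182 + U$ ($A{\left(U \right)} = U - 182 = -182 + U$)
$A{\left(f{\left(9 \right)} \right)} + K{\left(60 \right)} = \left(-182 + 9\right) + 0 = -173 + 0 = -173$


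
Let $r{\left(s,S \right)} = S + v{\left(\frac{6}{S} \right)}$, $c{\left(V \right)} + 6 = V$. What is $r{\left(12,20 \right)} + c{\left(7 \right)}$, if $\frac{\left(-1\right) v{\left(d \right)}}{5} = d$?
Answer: $\frac{39}{2} \approx 19.5$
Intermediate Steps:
$v{\left(d \right)} = - 5 d$
$c{\left(V \right)} = -6 + V$
$r{\left(s,S \right)} = S - \frac{30}{S}$ ($r{\left(s,S \right)} = S - 5 \frac{6}{S} = S - \frac{30}{S}$)
$r{\left(12,20 \right)} + c{\left(7 \right)} = \left(20 - \frac{30}{20}\right) + \left(-6 + 7\right) = \left(20 - \frac{3}{2}\right) + 1 = \frac{37}{2} + 1 = \frac{39}{2}$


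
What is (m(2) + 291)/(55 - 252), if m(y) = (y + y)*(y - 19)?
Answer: -223/197 ≈ -1.1320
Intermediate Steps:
m(y) = 2*y*(-19 + y) (m(y) = (2*y)*(-19 + y) = 2*y*(-19 + y))
(m(2) + 291)/(55 - 252) = (2*2*(-19 + 2) + 291)/(55 - 252) = (2*2*(-17) + 291)/(-197) = (-68 + 291)*(-1/197) = 223*(-1/197) = -223/197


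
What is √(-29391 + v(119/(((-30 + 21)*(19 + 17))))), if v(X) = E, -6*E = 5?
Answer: 7*I*√21594/6 ≈ 171.44*I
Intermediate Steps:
E = -⅚ (E = -⅙*5 = -⅚ ≈ -0.83333)
v(X) = -⅚
√(-29391 + v(119/(((-30 + 21)*(19 + 17))))) = √(-29391 - ⅚) = √(-176351/6) = 7*I*√21594/6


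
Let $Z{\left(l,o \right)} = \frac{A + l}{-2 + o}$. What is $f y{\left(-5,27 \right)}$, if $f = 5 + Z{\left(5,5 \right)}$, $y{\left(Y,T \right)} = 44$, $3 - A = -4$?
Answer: $396$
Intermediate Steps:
$A = 7$ ($A = 3 - -4 = 3 + 4 = 7$)
$Z{\left(l,o \right)} = \frac{7 + l}{-2 + o}$
$f = 9$ ($f = 5 + \frac{7 + 5}{-2 + 5} = 5 + \frac{1}{3} \cdot 12 = 5 + 4 = 9$)
$f y{\left(-5,27 \right)} = 9 \cdot 44 = 396$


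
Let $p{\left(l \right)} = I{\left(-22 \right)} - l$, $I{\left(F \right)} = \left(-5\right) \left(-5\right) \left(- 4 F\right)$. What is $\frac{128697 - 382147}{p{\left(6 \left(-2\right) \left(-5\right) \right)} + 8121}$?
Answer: $- \frac{253450}{10261} \approx -24.7$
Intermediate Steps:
$I{\left(F \right)} = - 100 F$ ($I{\left(F \right)} = 25 \left(- 4 F\right) = - 100 F$)
$p{\left(l \right)} = 2200 - l$ ($p{\left(l \right)} = \left(-100\right) \left(-22\right) - l = 2200 - l$)
$\frac{128697 - 382147}{p{\left(6 \left(-2\right) \left(-5\right) \right)} + 8121} = \frac{128697 - 382147}{\left(2200 - 6 \left(-2\right) \left(-5\right)\right) + 8121} = - \frac{253450}{\left(2200 - \left(-12\right) \left(-5\right)\right) + 8121} = - \frac{253450}{\left(2200 - 60\right) + 8121} = - \frac{253450}{2140 + 8121} = - \frac{253450}{10261}$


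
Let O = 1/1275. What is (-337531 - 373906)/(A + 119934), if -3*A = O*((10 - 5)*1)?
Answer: -544249305/91749509 ≈ -5.9319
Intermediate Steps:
O = 1/1275 ≈ 0.00078431
A = -1/765 (A = -(10 - 5)*1/3825 = -5*1/3825 = -5/3825 = -1/3*1/255 = -1/765 ≈ -0.0013072)
(-337531 - 373906)/(A + 119934) = (-337531 - 373906)/(-1/765 + 119934) = -711437/91749509/765 = -711437*765/91749509 = -544249305/91749509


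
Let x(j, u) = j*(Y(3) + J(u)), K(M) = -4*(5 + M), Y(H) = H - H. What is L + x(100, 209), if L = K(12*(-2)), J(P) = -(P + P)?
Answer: -41724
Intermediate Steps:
J(P) = -2*P
Y(H) = 0
K(M) = -20 - 4*M
L = 76 (L = -20 - 48*(-2) = -20 - 4*(-24) = -20 + 96 = 76)
x(j, u) = -2*j*u (x(j, u) = j*(0 - 2*u) = j*(-2*u) = -2*j*u)
L + x(100, 209) = 76 - 2*100*209 = 76 - 41800 = -41724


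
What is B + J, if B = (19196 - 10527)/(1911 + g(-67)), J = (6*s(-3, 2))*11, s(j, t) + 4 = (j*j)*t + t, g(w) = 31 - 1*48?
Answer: 2008733/1894 ≈ 1060.6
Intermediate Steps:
g(w) = -17 (g(w) = 31 - 48 = -17)
s(j, t) = -4 + t + t*j² (s(j, t) = -4 + ((j*j)*t + t) = -4 + (j²*t + t) = -4 + (t*j² + t) = -4 + (t + t*j²) = -4 + t + t*j²)
J = 1056 (J = (6*(-4 + 2 + 2*(-3)²))*11 = (6*(-4 + 2 + 2*9))*11 = (6*(-4 + 2 + 18))*11 = (6*16)*11 = 96*11 = 1056)
B = 8669/1894 (B = (19196 - 10527)/(1911 - 17) = 8669/1894 ≈ 4.5771)
B + J = 8669/1894 + 1056 = 2008733/1894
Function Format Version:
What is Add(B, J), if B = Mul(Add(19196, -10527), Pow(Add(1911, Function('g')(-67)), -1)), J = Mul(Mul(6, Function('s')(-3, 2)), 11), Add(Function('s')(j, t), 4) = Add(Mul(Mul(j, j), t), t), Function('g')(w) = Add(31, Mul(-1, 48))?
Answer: Rational(2008733, 1894) ≈ 1060.6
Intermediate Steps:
Function('g')(w) = -17 (Function('g')(w) = Add(31, -48) = -17)
Function('s')(j, t) = Add(-4, t, Mul(t, Pow(j, 2))) (Function('s')(j, t) = Add(-4, Add(Mul(Mul(j, j), t), t)) = Add(-4, Add(Mul(Pow(j, 2), t), t)) = Add(-4, Add(Mul(t, Pow(j, 2)), t)) = Add(-4, Add(t, Mul(t, Pow(j, 2)))) = Add(-4, t, Mul(t, Pow(j, 2))))
J = 1056 (J = Mul(Mul(6, Add(-4, 2, Mul(2, Pow(-3, 2)))), 11) = Mul(Mul(6, Add(-4, 2, Mul(2, 9))), 11) = Mul(Mul(6, Add(-4, 2, 18)), 11) = Mul(Mul(6, 16), 11) = Mul(96, 11) = 1056)
B = Rational(8669, 1894) (B = Mul(Add(19196, -10527), Pow(Add(1911, -17), -1)) = Mul(8669, Pow(1894, -1)) = Mul(8669, Rational(1, 1894)) = Rational(8669, 1894) ≈ 4.5771)
Add(B, J) = Add(Rational(8669, 1894), 1056) = Rational(2008733, 1894)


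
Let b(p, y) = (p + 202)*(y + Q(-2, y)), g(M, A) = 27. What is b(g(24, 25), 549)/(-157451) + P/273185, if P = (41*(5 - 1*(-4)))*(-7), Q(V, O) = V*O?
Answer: 33938395452/43013251435 ≈ 0.78902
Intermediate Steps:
Q(V, O) = O*V
b(p, y) = -y*(202 + p) (b(p, y) = (p + 202)*(y + y*(-2)) = (202 + p)*(y - 2*y) = (202 + p)*(-y) = -y*(202 + p))
P = -2583 (P = (41*(5 + 4))*(-7) = (41*9)*(-7) = 369*(-7) = -2583)
b(g(24, 25), 549)/(-157451) + P/273185 = (549*(-202 - 1*27))/(-157451) - 2583/273185 = (549*(-202 - 27))*(-1/157451) - 2583*1/273185 = (549*(-229))*(-1/157451) - 2583/273185 = -125721*(-1/157451) - 2583/273185 = 125721/157451 - 2583/273185 = 33938395452/43013251435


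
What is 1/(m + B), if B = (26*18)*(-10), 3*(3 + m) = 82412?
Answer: 3/68363 ≈ 4.3883e-5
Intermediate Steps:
m = 82403/3 (m = -3 + (⅓)*82412 = -3 + 82412/3 = 82403/3 ≈ 27468.)
B = -4680 (B = 468*(-10) = -4680)
1/(m + B) = 1/(82403/3 - 4680) = 1/(68363/3) = 3/68363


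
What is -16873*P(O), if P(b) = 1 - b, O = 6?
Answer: 84365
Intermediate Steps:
-16873*P(O) = -16873*(1 - 1*6) = -16873*(1 - 6) = -16873*(-5) = 84365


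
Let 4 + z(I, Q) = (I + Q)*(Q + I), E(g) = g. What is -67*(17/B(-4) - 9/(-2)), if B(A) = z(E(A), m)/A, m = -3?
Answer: -18023/90 ≈ -200.26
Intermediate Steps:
z(I, Q) = -4 + (I + Q)² (z(I, Q) = -4 + (I + Q)*(Q + I) = -4 + (I + Q)*(I + Q) = -4 + (I + Q)²)
B(A) = (-4 + (-3 + A)²)/A (B(A) = (-4 + (A - 3)²)/A = (-4 + (-3 + A)²)/A)
-67*(17/B(-4) - 9/(-2)) = -67*(17/(((-4 + (-3 - 4)²)/(-4))) - 9/(-2)) = -67*(17/((-(-4 + (-7)²)/4)) - 9*(-½)) = -67*(17/((-(-4 + 49)/4)) + 9/2) = -67*(17/((-¼*45)) + 9/2) = -67*(17/(-45/4) + 9/2) = -67*(17*(-4/45) + 9/2) = -67*(-68/45 + 9/2) = -67*269/90 = -18023/90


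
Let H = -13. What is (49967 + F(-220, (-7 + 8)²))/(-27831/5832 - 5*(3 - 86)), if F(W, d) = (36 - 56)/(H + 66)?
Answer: 5148161064/42266599 ≈ 121.80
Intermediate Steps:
F(W, d) = -20/53 (F(W, d) = (36 - 56)/(-13 + 66) = -20/53)
(49967 + F(-220, (-7 + 8)²))/(-27831/5832 - 5*(3 - 86)) = (49967 - 20/53)/(-27831/5832 - 5*(3 - 86)) = 2648231/(53*(-27831*1/5832 - 5*(-83))) = 2648231/(53*(-9277/1944 + 415)) = 2648231/(53*(797483/1944)) = (2648231/53)*(1944/797483) = 5148161064/42266599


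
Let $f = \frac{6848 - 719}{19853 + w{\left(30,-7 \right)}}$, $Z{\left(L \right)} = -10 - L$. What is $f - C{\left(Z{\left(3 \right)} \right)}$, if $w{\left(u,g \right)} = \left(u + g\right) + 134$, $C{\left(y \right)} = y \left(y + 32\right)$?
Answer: $\frac{1649533}{6670} \approx 247.31$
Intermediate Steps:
$C{\left(y \right)} = y \left(32 + y\right)$
$w{\left(u,g \right)} = 134 + g + u$ ($w{\left(u,g \right)} = \left(g + u\right) + 134 = 134 + g + u$)
$f = \frac{2043}{6670}$ ($f = \frac{6848 - 719}{19853 + \left(134 - 7 + 30\right)} = \frac{6129}{19853 + 157} = \frac{6129}{20010} = 6129 \cdot \frac{1}{20010} = \frac{2043}{6670} \approx 0.3063$)
$f - C{\left(Z{\left(3 \right)} \right)} = \frac{2043}{6670} - \left(-10 - 3\right) \left(32 - 13\right) = \frac{2043}{6670} - - 13 \left(32 - 13\right) = \frac{2043}{6670} - \left(-13\right) 19 = \frac{2043}{6670} - -247 = \frac{2043}{6670} + 247 = \frac{1649533}{6670}$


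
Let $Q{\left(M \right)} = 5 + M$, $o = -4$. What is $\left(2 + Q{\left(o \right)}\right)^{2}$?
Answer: $9$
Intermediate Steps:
$\left(2 + Q{\left(o \right)}\right)^{2} = \left(2 + \left(5 - 4\right)\right)^{2} = \left(2 + 1\right)^{2} = 3^{2} = 9$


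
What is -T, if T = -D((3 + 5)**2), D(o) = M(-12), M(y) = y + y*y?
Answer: 132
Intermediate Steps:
M(y) = y + y**2
D(o) = 132 (D(o) = -12*(1 - 12) = -12*(-11) = 132)
T = -132 (T = -1*132 = -132)
-T = -1*(-132) = 132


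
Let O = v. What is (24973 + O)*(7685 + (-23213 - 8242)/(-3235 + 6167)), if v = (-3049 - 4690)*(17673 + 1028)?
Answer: -1627968061246845/1466 ≈ -1.1105e+12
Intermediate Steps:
v = -144727039 (v = -7739*18701 = -144727039)
O = -144727039
(24973 + O)*(7685 + (-23213 - 8242)/(-3235 + 6167)) = (24973 - 144727039)*(7685 + (-23213 - 8242)/(-3235 + 6167)) = -144702066*(7685 - 31455/2932) = -144702066*22500965/2932 = -1627968061246845/1466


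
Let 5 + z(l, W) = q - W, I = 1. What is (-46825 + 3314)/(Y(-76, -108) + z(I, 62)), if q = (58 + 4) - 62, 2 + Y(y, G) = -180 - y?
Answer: 43511/173 ≈ 251.51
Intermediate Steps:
Y(y, G) = -182 - y (Y(y, G) = -2 + (-180 - y) = -182 - y)
q = 0 (q = 62 - 62 = 0)
z(l, W) = -5 - W (z(l, W) = -5 + (0 - W) = -5 - W)
(-46825 + 3314)/(Y(-76, -108) + z(I, 62)) = (-46825 + 3314)/((-182 - 1*(-76)) + (-5 - 1*62)) = -43511/((-182 + 76) + (-5 - 62)) = -43511/(-106 - 67) = -43511/(-173) = -43511*(-1/173) = 43511/173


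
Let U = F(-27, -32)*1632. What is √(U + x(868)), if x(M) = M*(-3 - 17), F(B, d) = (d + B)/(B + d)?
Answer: 4*I*√983 ≈ 125.41*I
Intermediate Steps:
F(B, d) = 1 (F(B, d) = (B + d)/(B + d) = 1)
x(M) = -20*M (x(M) = M*(-20) = -20*M)
U = 1632 (U = 1*1632 = 1632)
√(U + x(868)) = √(1632 - 20*868) = √(1632 - 17360) = √(-15728) = 4*I*√983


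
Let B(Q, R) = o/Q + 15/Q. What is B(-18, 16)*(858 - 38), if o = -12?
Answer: -410/3 ≈ -136.67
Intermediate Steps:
B(Q, R) = 3/Q (B(Q, R) = -12/Q + 15/Q = 3/Q)
B(-18, 16)*(858 - 38) = (3/(-18))*(858 - 38) = (3*(-1/18))*820 = -⅙*820 = -410/3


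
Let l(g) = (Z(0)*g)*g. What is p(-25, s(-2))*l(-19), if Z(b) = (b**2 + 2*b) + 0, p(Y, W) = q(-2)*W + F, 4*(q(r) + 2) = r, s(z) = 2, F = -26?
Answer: 0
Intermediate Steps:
q(r) = -2 + r/4
p(Y, W) = -26 - 5*W/2 (p(Y, W) = (-2 + (1/4)*(-2))*W - 26 = (-2 - 1/2)*W - 26 = -5*W/2 - 26 = -26 - 5*W/2)
Z(b) = b**2 + 2*b
l(g) = 0 (l(g) = ((0*(2 + 0))*g)*g = ((0*2)*g)*g = (0*g)*g = 0*g = 0)
p(-25, s(-2))*l(-19) = (-26 - 5/2*2)*0 = (-26 - 5)*0 = -31*0 = 0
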